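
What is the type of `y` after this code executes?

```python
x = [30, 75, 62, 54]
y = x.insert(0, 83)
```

list.insert() returns None

NoneType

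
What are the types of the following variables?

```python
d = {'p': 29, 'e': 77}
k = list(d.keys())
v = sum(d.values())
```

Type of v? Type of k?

sum of ints is int; list() converts to list

int, list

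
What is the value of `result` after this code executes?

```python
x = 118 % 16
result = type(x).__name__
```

x is int; result = 'int'

'int'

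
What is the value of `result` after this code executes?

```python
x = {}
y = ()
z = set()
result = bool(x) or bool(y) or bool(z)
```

x = {}; y = (); z = set(); result = False

False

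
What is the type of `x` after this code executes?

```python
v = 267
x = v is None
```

'is' comparison returns bool

bool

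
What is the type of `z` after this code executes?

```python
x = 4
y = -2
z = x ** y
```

int ** negative = float

float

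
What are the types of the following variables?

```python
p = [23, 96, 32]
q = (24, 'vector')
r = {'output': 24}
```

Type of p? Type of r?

p is assigned a list literal (square brackets); r is assigned a dict literal ({key: value})

list, dict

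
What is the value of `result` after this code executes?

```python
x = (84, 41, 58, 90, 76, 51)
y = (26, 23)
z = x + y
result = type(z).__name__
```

x is tuple; y is tuple; z is tuple; result = 'tuple'

'tuple'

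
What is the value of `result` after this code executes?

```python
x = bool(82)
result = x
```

x = True; result = True

True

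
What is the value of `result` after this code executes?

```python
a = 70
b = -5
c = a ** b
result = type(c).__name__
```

a is int; b is int; c is float; result = 'float'

'float'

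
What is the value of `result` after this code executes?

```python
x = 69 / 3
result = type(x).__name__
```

x is float; result = 'float'

'float'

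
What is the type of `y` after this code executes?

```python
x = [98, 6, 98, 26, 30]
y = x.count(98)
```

list.count() returns int

int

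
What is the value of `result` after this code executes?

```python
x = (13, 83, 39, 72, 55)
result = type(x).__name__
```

x is tuple; result = 'tuple'

'tuple'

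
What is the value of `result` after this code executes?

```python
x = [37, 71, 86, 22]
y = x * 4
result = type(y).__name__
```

x is list; y is list; result = 'list'

'list'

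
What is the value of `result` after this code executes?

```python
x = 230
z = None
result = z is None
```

x = 230; z = None; result = True

True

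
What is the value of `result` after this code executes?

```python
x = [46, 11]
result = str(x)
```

x = [46, 11]; result = '[46, 11]'

'[46, 11]'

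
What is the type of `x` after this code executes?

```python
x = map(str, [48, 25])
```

map() returns a map object

map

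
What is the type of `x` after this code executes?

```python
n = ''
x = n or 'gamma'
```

'or' returns first truthy value (str)

str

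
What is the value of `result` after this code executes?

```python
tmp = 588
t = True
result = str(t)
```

tmp = 588; t = True; result = 'True'

'True'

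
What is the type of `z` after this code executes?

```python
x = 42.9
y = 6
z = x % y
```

float % int = float

float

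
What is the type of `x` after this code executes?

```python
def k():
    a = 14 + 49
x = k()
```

Function without return returns None

NoneType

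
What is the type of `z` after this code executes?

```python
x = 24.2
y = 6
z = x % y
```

float % int = float

float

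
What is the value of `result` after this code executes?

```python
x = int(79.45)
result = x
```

x = 79; result = 79

79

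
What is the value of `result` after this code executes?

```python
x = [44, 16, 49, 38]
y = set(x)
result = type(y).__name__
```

x is list; y is set; result = 'set'

'set'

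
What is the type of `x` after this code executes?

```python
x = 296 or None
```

'or' returns first truthy value

int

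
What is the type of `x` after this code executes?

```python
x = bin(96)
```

bin() returns str representation

str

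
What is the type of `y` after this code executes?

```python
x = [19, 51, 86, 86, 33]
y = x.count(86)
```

list.count() returns int

int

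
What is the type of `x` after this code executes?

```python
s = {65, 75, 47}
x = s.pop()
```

Popping from set[int] returns int

int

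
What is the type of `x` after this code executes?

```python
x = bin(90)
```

bin() returns str representation

str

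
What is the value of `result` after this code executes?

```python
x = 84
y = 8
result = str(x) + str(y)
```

x = 84; y = 8; result = '848'

'848'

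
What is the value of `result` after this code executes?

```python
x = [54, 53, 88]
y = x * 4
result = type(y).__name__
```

x is list; y is list; result = 'list'

'list'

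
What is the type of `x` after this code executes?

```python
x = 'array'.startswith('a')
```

str.startswith() returns bool

bool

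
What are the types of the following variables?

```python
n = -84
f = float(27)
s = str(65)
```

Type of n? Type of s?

n is assigned a bare integer (no decimal point), so it is an int; s is assigned the result of calling str(), which returns a str

int, str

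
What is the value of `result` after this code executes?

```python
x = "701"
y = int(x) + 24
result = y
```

x = '701'; y = 725; result = 725

725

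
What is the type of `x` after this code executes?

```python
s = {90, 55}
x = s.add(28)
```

set.add() returns None (mutates in place)

NoneType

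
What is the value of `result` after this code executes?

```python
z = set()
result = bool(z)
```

z = set(); result = False

False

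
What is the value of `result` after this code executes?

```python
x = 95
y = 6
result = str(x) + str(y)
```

x = 95; y = 6; result = '956'

'956'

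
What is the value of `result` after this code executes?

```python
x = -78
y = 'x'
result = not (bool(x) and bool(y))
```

x = -78; y = 'x'; result = False

False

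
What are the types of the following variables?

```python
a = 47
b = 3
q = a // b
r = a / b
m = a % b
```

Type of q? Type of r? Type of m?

// returns int; / returns float; % of ints returns int

int, float, int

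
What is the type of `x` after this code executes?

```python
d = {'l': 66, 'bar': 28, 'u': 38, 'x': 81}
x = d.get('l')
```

dict.get() returns value type when found

int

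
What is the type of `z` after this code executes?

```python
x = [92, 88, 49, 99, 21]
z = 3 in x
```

'in' operator returns bool

bool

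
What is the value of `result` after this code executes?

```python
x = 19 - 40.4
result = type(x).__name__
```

x is float; result = 'float'

'float'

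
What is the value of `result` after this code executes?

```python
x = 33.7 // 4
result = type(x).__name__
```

x is float; result = 'float'

'float'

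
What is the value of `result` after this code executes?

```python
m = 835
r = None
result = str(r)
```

m = 835; r = None; result = 'None'

'None'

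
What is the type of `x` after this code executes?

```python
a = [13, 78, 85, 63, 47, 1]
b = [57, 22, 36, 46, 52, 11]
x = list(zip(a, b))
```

list(zip()) returns a list of tuples

list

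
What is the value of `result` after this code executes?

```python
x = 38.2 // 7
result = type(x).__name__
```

x is float; result = 'float'

'float'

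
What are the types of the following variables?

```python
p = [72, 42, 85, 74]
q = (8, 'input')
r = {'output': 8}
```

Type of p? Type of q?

p is assigned a list literal (square brackets); q is assigned a tuple (parenthesized, comma-separated values)

list, tuple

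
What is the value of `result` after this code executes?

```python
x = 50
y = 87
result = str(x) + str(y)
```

x = 50; y = 87; result = '5087'

'5087'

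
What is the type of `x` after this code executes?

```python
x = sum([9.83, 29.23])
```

sum() of floats returns float

float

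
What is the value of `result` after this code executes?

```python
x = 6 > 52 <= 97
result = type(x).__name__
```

x is bool; result = 'bool'

'bool'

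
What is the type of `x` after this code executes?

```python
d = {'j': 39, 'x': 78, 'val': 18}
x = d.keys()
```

.keys() returns dict_keys view

dict_keys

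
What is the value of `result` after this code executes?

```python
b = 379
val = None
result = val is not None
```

b = 379; val = None; result = False

False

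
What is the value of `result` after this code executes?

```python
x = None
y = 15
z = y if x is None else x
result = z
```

x = None; y = 15; z = 15; result = 15

15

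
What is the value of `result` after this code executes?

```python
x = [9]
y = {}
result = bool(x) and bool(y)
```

x = [9]; y = {}; result = False

False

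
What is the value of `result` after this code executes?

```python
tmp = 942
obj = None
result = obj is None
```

tmp = 942; obj = None; result = True

True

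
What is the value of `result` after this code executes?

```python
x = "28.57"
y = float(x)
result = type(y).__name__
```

x is str; y is float; result = 'float'

'float'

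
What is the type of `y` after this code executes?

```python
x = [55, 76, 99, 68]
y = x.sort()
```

list.sort() returns None (mutates in place)

NoneType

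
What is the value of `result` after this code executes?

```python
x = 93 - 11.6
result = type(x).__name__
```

x is float; result = 'float'

'float'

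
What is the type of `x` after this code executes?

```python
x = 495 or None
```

'or' returns first truthy value

int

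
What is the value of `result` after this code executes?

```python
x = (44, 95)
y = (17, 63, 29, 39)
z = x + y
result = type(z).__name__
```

x is tuple; y is tuple; z is tuple; result = 'tuple'

'tuple'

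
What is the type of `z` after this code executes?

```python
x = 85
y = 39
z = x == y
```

Equality comparison returns bool

bool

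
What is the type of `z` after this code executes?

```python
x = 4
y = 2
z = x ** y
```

positive int ** positive int = int

int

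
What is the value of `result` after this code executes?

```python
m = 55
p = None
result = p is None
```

m = 55; p = None; result = True

True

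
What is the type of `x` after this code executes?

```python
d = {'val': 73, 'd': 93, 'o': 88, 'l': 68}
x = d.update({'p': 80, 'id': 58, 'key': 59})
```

dict.update() returns None

NoneType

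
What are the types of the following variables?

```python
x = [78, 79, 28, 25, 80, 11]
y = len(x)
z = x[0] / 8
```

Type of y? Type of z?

len() returns int; int / int = float

int, float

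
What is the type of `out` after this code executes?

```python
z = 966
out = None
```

None has type NoneType

NoneType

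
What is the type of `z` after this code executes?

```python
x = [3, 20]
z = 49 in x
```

'in' operator returns bool

bool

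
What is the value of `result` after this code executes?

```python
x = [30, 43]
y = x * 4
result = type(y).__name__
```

x is list; y is list; result = 'list'

'list'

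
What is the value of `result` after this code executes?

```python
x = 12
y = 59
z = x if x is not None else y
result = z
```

x = 12; y = 59; z = 12; result = 12

12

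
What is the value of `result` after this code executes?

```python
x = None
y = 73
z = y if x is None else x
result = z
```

x = None; y = 73; z = 73; result = 73

73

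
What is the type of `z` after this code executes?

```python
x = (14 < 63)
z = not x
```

'not' returns bool

bool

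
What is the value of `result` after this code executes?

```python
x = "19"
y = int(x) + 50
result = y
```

x = '19'; y = 69; result = 69

69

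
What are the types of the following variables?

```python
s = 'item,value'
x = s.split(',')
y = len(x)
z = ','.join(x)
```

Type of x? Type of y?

str.split() returns list; len() returns int

list, int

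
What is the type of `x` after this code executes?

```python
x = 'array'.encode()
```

str.encode() returns bytes

bytes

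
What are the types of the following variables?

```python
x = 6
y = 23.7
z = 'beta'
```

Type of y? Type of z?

y is assigned a number with a decimal point, so it is a float; z is assigned a quoted string literal, so it is a str

float, str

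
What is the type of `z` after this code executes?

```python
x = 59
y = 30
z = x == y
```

Equality comparison returns bool

bool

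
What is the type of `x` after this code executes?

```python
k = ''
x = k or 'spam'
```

'or' returns first truthy value (str)

str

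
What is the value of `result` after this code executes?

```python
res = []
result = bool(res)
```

res = []; result = False

False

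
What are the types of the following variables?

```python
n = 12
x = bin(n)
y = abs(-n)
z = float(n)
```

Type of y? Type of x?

abs() of int returns int; bin() returns str

int, str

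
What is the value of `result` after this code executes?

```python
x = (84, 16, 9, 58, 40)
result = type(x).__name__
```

x is tuple; result = 'tuple'

'tuple'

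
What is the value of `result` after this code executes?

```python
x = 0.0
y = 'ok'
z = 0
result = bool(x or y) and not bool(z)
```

x = 0.0; y = 'ok'; z = 0; result = True

True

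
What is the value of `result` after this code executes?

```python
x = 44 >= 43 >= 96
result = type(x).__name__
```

x is bool; result = 'bool'

'bool'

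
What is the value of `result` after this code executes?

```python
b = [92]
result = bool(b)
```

b = [92]; result = True

True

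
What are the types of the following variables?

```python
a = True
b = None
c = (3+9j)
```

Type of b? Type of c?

b is assigned None, whose type is NoneType; c is assigned (3+9j), an int plus an imaginary literal (j suffix), which evaluates to complex

NoneType, complex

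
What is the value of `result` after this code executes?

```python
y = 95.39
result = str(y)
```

y = 95.39; result = '95.39'

'95.39'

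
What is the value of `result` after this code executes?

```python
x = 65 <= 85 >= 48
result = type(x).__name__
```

x is bool; result = 'bool'

'bool'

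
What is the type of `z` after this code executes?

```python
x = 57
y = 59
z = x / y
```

int / int = float

float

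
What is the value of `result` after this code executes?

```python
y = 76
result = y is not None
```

y = 76; result = True

True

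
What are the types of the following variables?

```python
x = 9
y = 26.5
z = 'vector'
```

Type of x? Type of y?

x is assigned a bare integer (no decimal point), so it is an int; y is assigned a number with a decimal point, so it is a float

int, float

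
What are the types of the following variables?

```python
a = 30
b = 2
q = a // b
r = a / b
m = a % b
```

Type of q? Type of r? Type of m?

// returns int; / returns float; % of ints returns int

int, float, int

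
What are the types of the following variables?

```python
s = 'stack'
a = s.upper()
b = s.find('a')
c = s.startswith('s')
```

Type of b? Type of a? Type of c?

find() returns int; upper() returns str; startswith() returns bool

int, str, bool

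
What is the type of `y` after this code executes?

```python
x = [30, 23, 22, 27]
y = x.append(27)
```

list.append() returns None (mutates in place)

NoneType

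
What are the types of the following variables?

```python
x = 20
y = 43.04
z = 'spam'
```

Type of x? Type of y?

x is assigned a bare integer (no decimal point), so it is an int; y is assigned a number with a decimal point, so it is a float

int, float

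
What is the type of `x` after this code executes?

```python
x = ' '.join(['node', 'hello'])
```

str.join() returns str

str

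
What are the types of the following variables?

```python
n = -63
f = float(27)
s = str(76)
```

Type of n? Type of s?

n is assigned a bare integer (no decimal point), so it is an int; s is assigned the result of calling str(), which returns a str

int, str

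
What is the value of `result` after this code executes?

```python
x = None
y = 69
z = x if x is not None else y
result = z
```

x = None; y = 69; z = 69; result = 69

69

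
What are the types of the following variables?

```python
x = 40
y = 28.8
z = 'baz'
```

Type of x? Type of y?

x is assigned a bare integer (no decimal point), so it is an int; y is assigned a number with a decimal point, so it is a float

int, float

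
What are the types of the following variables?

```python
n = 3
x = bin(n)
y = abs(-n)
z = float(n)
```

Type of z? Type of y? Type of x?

float() returns float; abs() of int returns int; bin() returns str

float, int, str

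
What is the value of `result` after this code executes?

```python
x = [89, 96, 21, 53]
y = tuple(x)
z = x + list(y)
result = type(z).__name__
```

x is list; y is tuple; z is list; result = 'list'

'list'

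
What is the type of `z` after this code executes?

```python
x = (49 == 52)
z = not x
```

'not' returns bool

bool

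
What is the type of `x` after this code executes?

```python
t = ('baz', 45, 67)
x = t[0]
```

Index 0 of tuple is a str literal

str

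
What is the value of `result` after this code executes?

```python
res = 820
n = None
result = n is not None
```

res = 820; n = None; result = False

False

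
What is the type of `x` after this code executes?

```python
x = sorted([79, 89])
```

sorted() always returns list

list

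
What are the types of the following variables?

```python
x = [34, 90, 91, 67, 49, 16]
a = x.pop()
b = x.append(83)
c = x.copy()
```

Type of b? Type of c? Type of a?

append() returns None; copy() returns list; pop() returns element

NoneType, list, int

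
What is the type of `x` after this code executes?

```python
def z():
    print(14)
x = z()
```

Function without return returns None

NoneType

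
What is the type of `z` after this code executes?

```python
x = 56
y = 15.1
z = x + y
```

int + float = float

float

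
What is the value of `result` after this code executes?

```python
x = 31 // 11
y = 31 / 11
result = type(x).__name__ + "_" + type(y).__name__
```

x is int; y is float; result = 'int_float'

'int_float'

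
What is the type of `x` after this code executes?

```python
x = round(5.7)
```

round() with no decimal places returns int

int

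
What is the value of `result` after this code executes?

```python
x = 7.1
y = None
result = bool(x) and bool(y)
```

x = 7.1; y = None; result = False

False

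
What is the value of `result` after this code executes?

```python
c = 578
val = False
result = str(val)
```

c = 578; val = False; result = 'False'

'False'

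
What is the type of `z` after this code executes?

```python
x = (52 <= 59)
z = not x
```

'not' returns bool

bool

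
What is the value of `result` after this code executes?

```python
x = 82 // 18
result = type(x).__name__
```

x is int; result = 'int'

'int'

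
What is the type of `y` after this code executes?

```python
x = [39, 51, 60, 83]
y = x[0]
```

Indexing list[int] returns int

int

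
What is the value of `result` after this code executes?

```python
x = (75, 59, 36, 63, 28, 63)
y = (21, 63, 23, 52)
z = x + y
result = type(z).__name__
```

x is tuple; y is tuple; z is tuple; result = 'tuple'

'tuple'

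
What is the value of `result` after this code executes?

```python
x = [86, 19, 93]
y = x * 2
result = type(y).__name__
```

x is list; y is list; result = 'list'

'list'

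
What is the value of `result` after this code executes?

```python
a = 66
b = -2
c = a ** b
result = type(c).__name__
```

a is int; b is int; c is float; result = 'float'

'float'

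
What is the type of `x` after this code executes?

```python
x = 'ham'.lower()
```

str.lower() returns str

str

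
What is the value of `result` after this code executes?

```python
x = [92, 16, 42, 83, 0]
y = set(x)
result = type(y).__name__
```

x is list; y is set; result = 'set'

'set'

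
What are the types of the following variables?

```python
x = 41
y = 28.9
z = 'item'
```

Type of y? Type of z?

y is assigned a number with a decimal point, so it is a float; z is assigned a quoted string literal, so it is a str

float, str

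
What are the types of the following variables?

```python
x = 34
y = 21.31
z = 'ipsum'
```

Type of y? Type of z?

y is assigned a number with a decimal point, so it is a float; z is assigned a quoted string literal, so it is a str

float, str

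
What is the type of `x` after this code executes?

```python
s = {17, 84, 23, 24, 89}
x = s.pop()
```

Popping from set[int] returns int

int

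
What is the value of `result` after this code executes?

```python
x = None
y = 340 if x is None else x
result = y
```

x = None; y = 340; result = 340

340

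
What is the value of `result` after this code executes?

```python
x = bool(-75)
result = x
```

x = True; result = True

True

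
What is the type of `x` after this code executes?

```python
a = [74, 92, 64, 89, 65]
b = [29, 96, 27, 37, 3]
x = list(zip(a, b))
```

list(zip()) returns a list of tuples

list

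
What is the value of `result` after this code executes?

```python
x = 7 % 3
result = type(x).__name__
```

x is int; result = 'int'

'int'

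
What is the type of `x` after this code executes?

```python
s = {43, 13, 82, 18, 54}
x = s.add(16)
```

set.add() returns None (mutates in place)

NoneType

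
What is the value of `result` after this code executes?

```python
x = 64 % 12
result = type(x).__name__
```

x is int; result = 'int'

'int'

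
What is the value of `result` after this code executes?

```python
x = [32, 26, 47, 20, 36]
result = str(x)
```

x = [32, 26, 47, 20, 36]; result = '[32, 26, 47, 20, 36]'

'[32, 26, 47, 20, 36]'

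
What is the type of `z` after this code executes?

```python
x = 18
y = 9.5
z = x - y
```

int - float = float

float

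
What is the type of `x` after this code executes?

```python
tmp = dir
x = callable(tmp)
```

callable() returns bool

bool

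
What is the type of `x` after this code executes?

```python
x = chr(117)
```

chr() returns str (single char)

str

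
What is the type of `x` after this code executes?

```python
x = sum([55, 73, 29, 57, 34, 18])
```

sum() of ints returns int

int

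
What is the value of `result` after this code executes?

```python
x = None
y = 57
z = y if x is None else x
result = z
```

x = None; y = 57; z = 57; result = 57

57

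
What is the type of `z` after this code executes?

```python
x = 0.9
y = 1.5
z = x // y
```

float // float = float

float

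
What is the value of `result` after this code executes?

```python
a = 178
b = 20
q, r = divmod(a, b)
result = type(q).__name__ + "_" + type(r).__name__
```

a is int; b is int; q is int; r is int; result = 'int_int'

'int_int'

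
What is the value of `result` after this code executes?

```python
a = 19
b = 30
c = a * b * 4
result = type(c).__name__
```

a is int; b is int; c is int; result = 'int'

'int'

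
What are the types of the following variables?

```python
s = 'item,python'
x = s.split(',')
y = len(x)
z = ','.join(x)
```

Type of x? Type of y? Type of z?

str.split() returns list; len() returns int; str.join() returns str

list, int, str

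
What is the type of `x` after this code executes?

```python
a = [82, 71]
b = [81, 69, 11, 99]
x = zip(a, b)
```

zip() returns a zip object

zip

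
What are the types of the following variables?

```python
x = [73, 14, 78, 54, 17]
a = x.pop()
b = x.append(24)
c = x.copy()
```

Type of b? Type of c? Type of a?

append() returns None; copy() returns list; pop() returns element

NoneType, list, int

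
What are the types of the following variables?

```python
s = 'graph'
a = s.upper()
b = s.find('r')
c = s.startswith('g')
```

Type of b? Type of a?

find() returns int; upper() returns str

int, str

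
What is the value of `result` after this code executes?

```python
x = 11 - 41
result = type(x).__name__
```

x is int; result = 'int'

'int'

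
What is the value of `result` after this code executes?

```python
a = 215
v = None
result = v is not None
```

a = 215; v = None; result = False

False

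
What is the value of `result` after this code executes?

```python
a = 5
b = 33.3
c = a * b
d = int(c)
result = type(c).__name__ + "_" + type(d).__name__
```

a is int; b is float; c is float; d is int; result = 'float_int'

'float_int'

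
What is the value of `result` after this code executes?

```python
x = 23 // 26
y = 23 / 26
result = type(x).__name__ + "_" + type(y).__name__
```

x is int; y is float; result = 'int_float'

'int_float'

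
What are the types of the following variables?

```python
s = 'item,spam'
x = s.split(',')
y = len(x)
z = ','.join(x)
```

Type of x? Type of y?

str.split() returns list; len() returns int

list, int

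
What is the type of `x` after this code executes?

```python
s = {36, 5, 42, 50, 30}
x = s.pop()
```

Popping from set[int] returns int

int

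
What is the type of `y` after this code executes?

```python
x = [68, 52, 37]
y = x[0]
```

Indexing list[int] returns int

int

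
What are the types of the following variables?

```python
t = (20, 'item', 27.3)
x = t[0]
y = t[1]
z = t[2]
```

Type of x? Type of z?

tuple[0] is int; tuple[2] is float

int, float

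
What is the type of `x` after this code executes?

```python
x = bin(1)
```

bin() returns str representation

str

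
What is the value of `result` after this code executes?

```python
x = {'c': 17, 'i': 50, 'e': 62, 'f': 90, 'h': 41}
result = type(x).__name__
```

x is dict; result = 'dict'

'dict'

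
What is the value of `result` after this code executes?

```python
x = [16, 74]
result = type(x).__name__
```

x is list; result = 'list'

'list'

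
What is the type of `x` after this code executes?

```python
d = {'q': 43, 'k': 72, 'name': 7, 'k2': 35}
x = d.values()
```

.values() returns dict_values view

dict_values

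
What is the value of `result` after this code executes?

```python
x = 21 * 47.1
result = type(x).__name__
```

x is float; result = 'float'

'float'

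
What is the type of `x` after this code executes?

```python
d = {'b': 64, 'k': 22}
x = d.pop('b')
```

dict.pop() returns the value

int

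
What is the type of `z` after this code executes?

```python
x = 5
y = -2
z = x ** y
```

int ** negative = float

float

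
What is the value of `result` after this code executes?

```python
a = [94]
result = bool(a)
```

a = [94]; result = True

True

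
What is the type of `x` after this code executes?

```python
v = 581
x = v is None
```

'is' comparison returns bool

bool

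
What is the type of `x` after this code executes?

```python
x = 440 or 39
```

'or' returns first truthy value (int)

int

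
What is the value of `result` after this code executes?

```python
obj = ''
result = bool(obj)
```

obj = ''; result = False

False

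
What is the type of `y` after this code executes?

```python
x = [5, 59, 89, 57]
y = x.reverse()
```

list.reverse() returns None

NoneType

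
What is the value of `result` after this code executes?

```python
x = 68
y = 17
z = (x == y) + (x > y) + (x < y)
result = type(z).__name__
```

x is int; y is int; z is int; result = 'int'

'int'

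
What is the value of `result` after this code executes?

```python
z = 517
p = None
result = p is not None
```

z = 517; p = None; result = False

False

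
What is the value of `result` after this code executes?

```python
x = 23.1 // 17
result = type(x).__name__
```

x is float; result = 'float'

'float'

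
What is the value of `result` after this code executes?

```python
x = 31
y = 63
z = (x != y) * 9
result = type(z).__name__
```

x is int; y is int; z is int; result = 'int'

'int'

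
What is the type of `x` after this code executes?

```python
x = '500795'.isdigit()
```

str.isdigit() returns bool

bool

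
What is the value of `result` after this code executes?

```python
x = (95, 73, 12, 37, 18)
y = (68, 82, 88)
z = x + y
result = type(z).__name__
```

x is tuple; y is tuple; z is tuple; result = 'tuple'

'tuple'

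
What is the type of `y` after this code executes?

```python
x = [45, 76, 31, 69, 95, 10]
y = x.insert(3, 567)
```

list.insert() returns None

NoneType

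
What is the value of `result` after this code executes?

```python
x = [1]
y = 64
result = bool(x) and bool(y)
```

x = [1]; y = 64; result = True

True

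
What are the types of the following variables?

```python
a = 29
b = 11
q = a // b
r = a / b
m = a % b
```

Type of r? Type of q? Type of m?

/ returns float; // returns int; % of ints returns int

float, int, int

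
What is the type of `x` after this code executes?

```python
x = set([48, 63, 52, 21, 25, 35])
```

set() constructor returns set

set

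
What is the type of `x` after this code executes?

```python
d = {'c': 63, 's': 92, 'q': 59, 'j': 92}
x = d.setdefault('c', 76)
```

dict.setdefault() returns the (existing or default) value

int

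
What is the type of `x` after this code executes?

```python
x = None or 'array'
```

'or' with None returns the other truthy value (str)

str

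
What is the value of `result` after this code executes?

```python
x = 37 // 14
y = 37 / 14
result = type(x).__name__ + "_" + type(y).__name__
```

x is int; y is float; result = 'int_float'

'int_float'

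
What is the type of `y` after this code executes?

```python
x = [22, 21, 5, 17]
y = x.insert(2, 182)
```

list.insert() returns None

NoneType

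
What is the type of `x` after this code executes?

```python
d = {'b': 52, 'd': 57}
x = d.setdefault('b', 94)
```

dict.setdefault() returns the (existing or default) value

int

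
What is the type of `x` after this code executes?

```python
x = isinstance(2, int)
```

isinstance() returns bool

bool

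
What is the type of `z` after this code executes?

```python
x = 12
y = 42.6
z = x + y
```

int + float = float

float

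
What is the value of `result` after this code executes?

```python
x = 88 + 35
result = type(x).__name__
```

x is int; result = 'int'

'int'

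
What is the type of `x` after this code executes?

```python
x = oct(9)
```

oct() returns str representation

str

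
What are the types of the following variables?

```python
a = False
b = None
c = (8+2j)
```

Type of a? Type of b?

a is assigned the constant False, which has type bool; b is assigned None, whose type is NoneType

bool, NoneType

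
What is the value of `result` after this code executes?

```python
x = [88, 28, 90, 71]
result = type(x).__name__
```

x is list; result = 'list'

'list'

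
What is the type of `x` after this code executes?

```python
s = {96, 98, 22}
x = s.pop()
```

Popping from set[int] returns int

int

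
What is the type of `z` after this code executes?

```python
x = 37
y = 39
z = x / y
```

int / int = float

float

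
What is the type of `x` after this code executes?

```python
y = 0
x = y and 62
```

'and' returns first falsy value (0 is int)

int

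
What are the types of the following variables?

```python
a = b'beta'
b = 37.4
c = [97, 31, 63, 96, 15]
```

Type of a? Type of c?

a is assigned a bytes literal (b'...' prefix); c is assigned a list literal (square brackets)

bytes, list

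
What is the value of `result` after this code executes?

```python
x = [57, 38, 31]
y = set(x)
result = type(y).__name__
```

x is list; y is set; result = 'set'

'set'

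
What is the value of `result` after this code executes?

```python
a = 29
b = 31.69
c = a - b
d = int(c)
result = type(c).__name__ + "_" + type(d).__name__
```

a is int; b is float; c is float; d is int; result = 'float_int'

'float_int'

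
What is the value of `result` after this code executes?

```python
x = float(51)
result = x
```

x = 51.0; result = 51.0

51.0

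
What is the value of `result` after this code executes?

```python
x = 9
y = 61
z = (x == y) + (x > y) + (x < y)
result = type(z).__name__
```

x is int; y is int; z is int; result = 'int'

'int'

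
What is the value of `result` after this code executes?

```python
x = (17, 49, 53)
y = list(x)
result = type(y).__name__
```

x is tuple; y is list; result = 'list'

'list'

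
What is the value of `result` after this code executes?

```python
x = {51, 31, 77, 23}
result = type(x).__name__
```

x is set; result = 'set'

'set'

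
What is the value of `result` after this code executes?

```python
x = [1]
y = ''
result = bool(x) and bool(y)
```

x = [1]; y = ''; result = False

False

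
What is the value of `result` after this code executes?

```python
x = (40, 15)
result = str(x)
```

x = (40, 15); result = '(40, 15)'

'(40, 15)'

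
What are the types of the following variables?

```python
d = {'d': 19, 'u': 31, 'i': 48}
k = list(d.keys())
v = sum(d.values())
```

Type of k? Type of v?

list() converts to list; sum of ints is int

list, int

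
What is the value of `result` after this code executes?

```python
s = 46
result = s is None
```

s = 46; result = False

False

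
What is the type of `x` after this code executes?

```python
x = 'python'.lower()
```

str.lower() returns str

str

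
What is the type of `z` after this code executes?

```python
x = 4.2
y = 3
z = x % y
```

float % int = float

float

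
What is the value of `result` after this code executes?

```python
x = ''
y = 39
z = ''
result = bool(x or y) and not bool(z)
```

x = ''; y = 39; z = ''; result = True

True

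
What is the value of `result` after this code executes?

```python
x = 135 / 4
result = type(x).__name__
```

x is float; result = 'float'

'float'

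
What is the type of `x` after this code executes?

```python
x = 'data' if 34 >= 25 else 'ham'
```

Both branches of conditional are str

str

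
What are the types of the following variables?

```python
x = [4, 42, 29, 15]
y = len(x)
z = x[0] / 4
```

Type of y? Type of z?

len() returns int; int / int = float

int, float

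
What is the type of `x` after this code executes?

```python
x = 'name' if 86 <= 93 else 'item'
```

Both branches of conditional are str

str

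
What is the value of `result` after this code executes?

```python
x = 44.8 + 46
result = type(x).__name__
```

x is float; result = 'float'

'float'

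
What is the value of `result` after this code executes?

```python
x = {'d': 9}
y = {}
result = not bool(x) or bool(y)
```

x = {'d': 9}; y = {}; result = False

False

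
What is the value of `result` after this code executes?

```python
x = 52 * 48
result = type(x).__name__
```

x is int; result = 'int'

'int'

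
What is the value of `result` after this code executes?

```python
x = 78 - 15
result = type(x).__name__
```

x is int; result = 'int'

'int'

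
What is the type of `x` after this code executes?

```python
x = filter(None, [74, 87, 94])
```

filter() returns a filter object

filter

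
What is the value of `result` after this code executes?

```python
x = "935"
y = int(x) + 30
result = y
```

x = '935'; y = 965; result = 965

965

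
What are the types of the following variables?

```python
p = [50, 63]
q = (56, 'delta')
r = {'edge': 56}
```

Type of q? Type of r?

q is assigned a tuple (parenthesized, comma-separated values); r is assigned a dict literal ({key: value})

tuple, dict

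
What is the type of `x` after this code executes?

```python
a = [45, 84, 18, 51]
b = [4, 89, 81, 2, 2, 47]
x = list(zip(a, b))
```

list(zip()) returns a list of tuples

list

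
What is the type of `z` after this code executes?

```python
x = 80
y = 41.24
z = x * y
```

int * float = float

float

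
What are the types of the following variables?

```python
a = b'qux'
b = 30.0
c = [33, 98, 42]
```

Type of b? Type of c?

b is assigned a number with a decimal point, so it is a float; c is assigned a list literal (square brackets)

float, list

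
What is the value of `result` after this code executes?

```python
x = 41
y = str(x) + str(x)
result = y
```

x = 41; y = '4141'; result = '4141'

'4141'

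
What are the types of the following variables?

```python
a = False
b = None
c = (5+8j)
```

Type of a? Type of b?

a is assigned the constant False, which has type bool; b is assigned None, whose type is NoneType

bool, NoneType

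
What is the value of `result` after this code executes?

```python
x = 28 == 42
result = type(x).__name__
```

x is bool; result = 'bool'

'bool'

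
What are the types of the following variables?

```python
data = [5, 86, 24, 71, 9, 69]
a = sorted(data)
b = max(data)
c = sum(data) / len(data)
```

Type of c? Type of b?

int / int = float; max of ints returns int

float, int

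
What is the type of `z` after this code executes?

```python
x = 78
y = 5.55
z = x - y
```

int - float = float

float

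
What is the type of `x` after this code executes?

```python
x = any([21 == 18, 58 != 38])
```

any() returns bool

bool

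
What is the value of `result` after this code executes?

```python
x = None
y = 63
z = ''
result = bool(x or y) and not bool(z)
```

x = None; y = 63; z = ''; result = True

True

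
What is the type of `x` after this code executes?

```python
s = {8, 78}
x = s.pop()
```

Popping from set[int] returns int

int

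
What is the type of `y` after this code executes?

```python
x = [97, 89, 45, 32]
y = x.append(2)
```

list.append() returns None (mutates in place)

NoneType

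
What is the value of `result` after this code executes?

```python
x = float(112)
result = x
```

x = 112.0; result = 112.0

112.0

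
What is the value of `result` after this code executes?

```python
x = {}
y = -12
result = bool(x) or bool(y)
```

x = {}; y = -12; result = True

True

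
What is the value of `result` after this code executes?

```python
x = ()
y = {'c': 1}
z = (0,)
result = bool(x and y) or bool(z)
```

x = (); y = {'c': 1}; z = (0,); result = True

True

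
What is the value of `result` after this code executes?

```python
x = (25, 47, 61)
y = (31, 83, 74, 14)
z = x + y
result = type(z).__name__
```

x is tuple; y is tuple; z is tuple; result = 'tuple'

'tuple'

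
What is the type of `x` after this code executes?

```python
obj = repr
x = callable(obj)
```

callable() returns bool

bool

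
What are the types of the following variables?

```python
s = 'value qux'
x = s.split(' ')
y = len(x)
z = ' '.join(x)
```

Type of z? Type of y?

str.join() returns str; len() returns int

str, int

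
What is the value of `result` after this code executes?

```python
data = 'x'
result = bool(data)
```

data = 'x'; result = True

True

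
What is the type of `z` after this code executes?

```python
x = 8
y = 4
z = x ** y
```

positive int ** positive int = int

int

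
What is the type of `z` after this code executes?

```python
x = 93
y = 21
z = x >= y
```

Comparison returns bool

bool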